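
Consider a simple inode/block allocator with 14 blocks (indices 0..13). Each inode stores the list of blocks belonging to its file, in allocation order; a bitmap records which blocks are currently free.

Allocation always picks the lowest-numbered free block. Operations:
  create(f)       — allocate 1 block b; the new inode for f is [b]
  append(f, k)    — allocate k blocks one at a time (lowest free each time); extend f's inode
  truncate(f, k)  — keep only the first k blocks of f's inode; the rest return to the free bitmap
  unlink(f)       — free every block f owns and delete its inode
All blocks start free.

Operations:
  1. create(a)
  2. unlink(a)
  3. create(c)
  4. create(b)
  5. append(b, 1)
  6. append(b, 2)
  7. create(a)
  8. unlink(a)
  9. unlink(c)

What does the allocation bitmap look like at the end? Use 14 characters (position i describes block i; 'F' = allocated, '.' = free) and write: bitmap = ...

[1] create(a) — a=0 (map F.............)
[2] unlink(a) —  (map ..............)
[3] create(c) — c=0 (map F.............)
[4] create(b) — b=1 c=0 (map FF............)
[5] append(b, 1) — b=1,2 c=0 (map FFF...........)
[6] append(b, 2) — b=1,2,3,4 c=0 (map FFFFF.........)
[7] create(a) — a=5 b=1,2,3,4 c=0 (map FFFFFF........)
[8] unlink(a) — b=1,2,3,4 c=0 (map FFFFF.........)
[9] unlink(c) — b=1,2,3,4 (map .FFFF.........)

bitmap = .FFFF.........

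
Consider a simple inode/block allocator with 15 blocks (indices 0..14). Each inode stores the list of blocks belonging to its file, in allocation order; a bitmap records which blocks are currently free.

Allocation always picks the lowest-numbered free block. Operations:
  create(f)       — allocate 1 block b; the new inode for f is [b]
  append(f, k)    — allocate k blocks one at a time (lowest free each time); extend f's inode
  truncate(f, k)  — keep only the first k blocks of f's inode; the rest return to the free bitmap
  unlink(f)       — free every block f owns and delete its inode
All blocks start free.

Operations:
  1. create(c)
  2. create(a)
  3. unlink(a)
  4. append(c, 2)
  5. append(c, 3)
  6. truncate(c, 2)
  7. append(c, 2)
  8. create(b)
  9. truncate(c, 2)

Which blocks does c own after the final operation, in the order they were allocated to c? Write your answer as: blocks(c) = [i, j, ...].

[1] create(c) — c=0 (map F..............)
[2] create(a) — a=1 c=0 (map FF.............)
[3] unlink(a) — c=0 (map F..............)
[4] append(c, 2) — c=0,1,2 (map FFF............)
[5] append(c, 3) — c=0,1,2,3,4,5 (map FFFFFF.........)
[6] truncate(c, 2) — c=0,1 (map FF.............)
[7] append(c, 2) — c=0,1,2,3 (map FFFF...........)
[8] create(b) — b=4 c=0,1,2,3 (map FFFFF..........)
[9] truncate(c, 2) — b=4 c=0,1 (map FF..F..........)

blocks(c) = [0, 1]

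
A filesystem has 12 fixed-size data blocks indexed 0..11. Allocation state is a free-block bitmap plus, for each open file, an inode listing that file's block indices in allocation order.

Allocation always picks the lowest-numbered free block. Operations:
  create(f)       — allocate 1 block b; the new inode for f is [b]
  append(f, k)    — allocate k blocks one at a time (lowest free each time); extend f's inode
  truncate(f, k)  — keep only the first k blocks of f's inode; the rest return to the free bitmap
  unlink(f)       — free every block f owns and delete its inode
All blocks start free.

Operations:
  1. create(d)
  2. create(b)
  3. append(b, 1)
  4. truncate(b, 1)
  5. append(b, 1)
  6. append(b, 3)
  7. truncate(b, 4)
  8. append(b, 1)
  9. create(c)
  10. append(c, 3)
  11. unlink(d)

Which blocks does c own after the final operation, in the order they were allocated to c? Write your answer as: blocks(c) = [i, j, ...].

  1. create(d)  ⇒  F...........  {d→[0]}
  2. create(b)  ⇒  FF..........  {b→[1]; d→[0]}
  3. append(b, 1)  ⇒  FFF.........  {b→[1, 2]; d→[0]}
  4. truncate(b, 1)  ⇒  FF..........  {b→[1]; d→[0]}
  5. append(b, 1)  ⇒  FFF.........  {b→[1, 2]; d→[0]}
  6. append(b, 3)  ⇒  FFFFFF......  {b→[1, 2, 3, 4, 5]; d→[0]}
  7. truncate(b, 4)  ⇒  FFFFF.......  {b→[1, 2, 3, 4]; d→[0]}
  8. append(b, 1)  ⇒  FFFFFF......  {b→[1, 2, 3, 4, 5]; d→[0]}
  9. create(c)  ⇒  FFFFFFF.....  {b→[1, 2, 3, 4, 5]; c→[6]; d→[0]}
  10. append(c, 3)  ⇒  FFFFFFFFFF..  {b→[1, 2, 3, 4, 5]; c→[6, 7, 8, 9]; d→[0]}
  11. unlink(d)  ⇒  .FFFFFFFFF..  {b→[1, 2, 3, 4, 5]; c→[6, 7, 8, 9]}

blocks(c) = [6, 7, 8, 9]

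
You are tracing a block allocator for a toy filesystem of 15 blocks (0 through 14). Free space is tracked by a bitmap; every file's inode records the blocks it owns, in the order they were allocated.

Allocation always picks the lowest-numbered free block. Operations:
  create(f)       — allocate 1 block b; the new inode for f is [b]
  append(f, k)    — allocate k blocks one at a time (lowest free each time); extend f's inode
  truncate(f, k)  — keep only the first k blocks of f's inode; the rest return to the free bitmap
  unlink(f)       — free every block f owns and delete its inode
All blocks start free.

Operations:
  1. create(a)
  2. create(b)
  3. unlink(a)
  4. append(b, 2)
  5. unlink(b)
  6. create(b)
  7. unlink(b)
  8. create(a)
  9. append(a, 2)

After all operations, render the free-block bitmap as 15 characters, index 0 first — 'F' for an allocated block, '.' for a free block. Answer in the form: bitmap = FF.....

  1. create(a)  ⇒  F..............  {a→[0]}
  2. create(b)  ⇒  FF.............  {a→[0]; b→[1]}
  3. unlink(a)  ⇒  .F.............  {b→[1]}
  4. append(b, 2)  ⇒  FFF............  {b→[1, 0, 2]}
  5. unlink(b)  ⇒  ...............  {}
  6. create(b)  ⇒  F..............  {b→[0]}
  7. unlink(b)  ⇒  ...............  {}
  8. create(a)  ⇒  F..............  {a→[0]}
  9. append(a, 2)  ⇒  FFF............  {a→[0, 1, 2]}

bitmap = FFF............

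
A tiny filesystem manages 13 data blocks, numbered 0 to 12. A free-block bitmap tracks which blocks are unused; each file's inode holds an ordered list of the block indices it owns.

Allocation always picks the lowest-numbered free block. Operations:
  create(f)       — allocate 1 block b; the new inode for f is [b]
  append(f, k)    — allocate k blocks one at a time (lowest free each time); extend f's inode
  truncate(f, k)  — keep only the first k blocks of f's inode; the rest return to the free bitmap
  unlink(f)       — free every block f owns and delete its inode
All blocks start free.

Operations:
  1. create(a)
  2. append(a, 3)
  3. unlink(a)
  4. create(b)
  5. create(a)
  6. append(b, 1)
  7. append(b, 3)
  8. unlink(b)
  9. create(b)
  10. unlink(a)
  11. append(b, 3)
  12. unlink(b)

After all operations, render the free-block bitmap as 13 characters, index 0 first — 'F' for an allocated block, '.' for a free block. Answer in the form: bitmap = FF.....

  1. create(a)  ⇒  F............  {a→[0]}
  2. append(a, 3)  ⇒  FFFF.........  {a→[0, 1, 2, 3]}
  3. unlink(a)  ⇒  .............  {}
  4. create(b)  ⇒  F............  {b→[0]}
  5. create(a)  ⇒  FF...........  {a→[1]; b→[0]}
  6. append(b, 1)  ⇒  FFF..........  {a→[1]; b→[0, 2]}
  7. append(b, 3)  ⇒  FFFFFF.......  {a→[1]; b→[0, 2, 3, 4, 5]}
  8. unlink(b)  ⇒  .F...........  {a→[1]}
  9. create(b)  ⇒  FF...........  {a→[1]; b→[0]}
  10. unlink(a)  ⇒  F............  {b→[0]}
  11. append(b, 3)  ⇒  FFFF.........  {b→[0, 1, 2, 3]}
  12. unlink(b)  ⇒  .............  {}

bitmap = .............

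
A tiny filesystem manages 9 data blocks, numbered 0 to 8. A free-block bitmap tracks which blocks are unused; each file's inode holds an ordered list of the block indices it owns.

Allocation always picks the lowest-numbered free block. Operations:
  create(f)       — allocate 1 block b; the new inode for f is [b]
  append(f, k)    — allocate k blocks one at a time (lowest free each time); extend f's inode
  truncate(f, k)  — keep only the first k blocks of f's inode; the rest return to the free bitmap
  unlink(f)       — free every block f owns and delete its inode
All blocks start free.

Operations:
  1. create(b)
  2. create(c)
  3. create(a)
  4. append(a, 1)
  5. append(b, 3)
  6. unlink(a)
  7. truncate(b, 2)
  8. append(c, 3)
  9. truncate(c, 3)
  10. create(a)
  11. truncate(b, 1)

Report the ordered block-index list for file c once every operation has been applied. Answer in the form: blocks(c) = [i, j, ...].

blocks(c) = [1, 2, 3]

after create(b) → b:[0]  free=[F........]
after create(c) → b:[0], c:[1]  free=[FF.......]
after create(a) → a:[2], b:[0], c:[1]  free=[FFF......]
after append(a, 1) → a:[2, 3], b:[0], c:[1]  free=[FFFF.....]
after append(b, 3) → a:[2, 3], b:[0, 4, 5, 6], c:[1]  free=[FFFFFFF..]
after unlink(a) → b:[0, 4, 5, 6], c:[1]  free=[FF..FFF..]
after truncate(b, 2) → b:[0, 4], c:[1]  free=[FF..F....]
after append(c, 3) → b:[0, 4], c:[1, 2, 3, 5]  free=[FFFFFF...]
after truncate(c, 3) → b:[0, 4], c:[1, 2, 3]  free=[FFFFF....]
after create(a) → a:[5], b:[0, 4], c:[1, 2, 3]  free=[FFFFFF...]
after truncate(b, 1) → a:[5], b:[0], c:[1, 2, 3]  free=[FFFF.F...]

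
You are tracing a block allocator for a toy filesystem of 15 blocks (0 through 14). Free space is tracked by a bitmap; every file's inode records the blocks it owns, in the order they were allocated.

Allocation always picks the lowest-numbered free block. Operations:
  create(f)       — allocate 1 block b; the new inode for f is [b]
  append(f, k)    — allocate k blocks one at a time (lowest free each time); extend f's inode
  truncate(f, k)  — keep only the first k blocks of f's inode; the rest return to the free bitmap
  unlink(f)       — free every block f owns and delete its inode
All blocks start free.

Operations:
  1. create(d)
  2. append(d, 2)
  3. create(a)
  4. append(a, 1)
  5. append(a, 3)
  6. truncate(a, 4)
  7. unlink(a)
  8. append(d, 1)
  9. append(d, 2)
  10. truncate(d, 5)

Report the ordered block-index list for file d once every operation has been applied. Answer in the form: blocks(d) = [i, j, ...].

[1] create(d) — d=0 (map F..............)
[2] append(d, 2) — d=0,1,2 (map FFF............)
[3] create(a) — a=3 d=0,1,2 (map FFFF...........)
[4] append(a, 1) — a=3,4 d=0,1,2 (map FFFFF..........)
[5] append(a, 3) — a=3,4,5,6,7 d=0,1,2 (map FFFFFFFF.......)
[6] truncate(a, 4) — a=3,4,5,6 d=0,1,2 (map FFFFFFF........)
[7] unlink(a) — d=0,1,2 (map FFF............)
[8] append(d, 1) — d=0,1,2,3 (map FFFF...........)
[9] append(d, 2) — d=0,1,2,3,4,5 (map FFFFFF.........)
[10] truncate(d, 5) — d=0,1,2,3,4 (map FFFFF..........)

blocks(d) = [0, 1, 2, 3, 4]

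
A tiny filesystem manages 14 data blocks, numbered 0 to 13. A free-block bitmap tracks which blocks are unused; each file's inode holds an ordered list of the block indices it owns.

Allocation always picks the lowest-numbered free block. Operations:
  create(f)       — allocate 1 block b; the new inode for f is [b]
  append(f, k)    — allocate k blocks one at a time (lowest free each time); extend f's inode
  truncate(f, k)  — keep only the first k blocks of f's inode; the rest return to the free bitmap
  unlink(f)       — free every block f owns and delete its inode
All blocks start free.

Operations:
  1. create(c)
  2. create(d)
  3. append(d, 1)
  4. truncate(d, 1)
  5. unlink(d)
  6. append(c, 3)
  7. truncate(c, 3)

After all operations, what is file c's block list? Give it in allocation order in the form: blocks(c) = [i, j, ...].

[1] create(c) — c=0 (map F.............)
[2] create(d) — c=0 d=1 (map FF............)
[3] append(d, 1) — c=0 d=1,2 (map FFF...........)
[4] truncate(d, 1) — c=0 d=1 (map FF............)
[5] unlink(d) — c=0 (map F.............)
[6] append(c, 3) — c=0,1,2,3 (map FFFF..........)
[7] truncate(c, 3) — c=0,1,2 (map FFF...........)

blocks(c) = [0, 1, 2]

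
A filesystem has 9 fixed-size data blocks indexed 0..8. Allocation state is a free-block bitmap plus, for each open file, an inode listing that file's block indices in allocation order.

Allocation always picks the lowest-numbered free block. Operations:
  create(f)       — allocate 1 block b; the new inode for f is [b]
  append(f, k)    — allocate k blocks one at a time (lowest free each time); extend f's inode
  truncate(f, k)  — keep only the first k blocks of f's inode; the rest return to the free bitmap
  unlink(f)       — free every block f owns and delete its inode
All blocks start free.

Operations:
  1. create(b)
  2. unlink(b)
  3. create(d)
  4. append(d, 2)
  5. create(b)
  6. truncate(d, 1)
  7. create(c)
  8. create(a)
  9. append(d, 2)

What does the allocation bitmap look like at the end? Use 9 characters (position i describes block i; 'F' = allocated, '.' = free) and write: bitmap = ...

after create(b) → b:[0]  free=[F........]
after unlink(b) →   free=[.........]
after create(d) → d:[0]  free=[F........]
after append(d, 2) → d:[0, 1, 2]  free=[FFF......]
after create(b) → b:[3], d:[0, 1, 2]  free=[FFFF.....]
after truncate(d, 1) → b:[3], d:[0]  free=[F..F.....]
after create(c) → b:[3], c:[1], d:[0]  free=[FF.F.....]
after create(a) → a:[2], b:[3], c:[1], d:[0]  free=[FFFF.....]
after append(d, 2) → a:[2], b:[3], c:[1], d:[0, 4, 5]  free=[FFFFFF...]

bitmap = FFFFFF...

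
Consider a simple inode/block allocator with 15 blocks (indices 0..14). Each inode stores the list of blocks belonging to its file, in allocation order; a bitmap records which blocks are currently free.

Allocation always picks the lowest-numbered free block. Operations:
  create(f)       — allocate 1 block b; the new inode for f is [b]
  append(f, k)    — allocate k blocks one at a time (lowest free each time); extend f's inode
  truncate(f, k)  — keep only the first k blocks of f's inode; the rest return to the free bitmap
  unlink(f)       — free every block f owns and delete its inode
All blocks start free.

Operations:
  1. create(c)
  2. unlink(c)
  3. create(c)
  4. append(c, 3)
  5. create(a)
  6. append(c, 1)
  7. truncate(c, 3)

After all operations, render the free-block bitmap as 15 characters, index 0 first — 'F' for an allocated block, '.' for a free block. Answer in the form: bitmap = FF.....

after create(c) → c:[0]  free=[F..............]
after unlink(c) →   free=[...............]
after create(c) → c:[0]  free=[F..............]
after append(c, 3) → c:[0, 1, 2, 3]  free=[FFFF...........]
after create(a) → a:[4], c:[0, 1, 2, 3]  free=[FFFFF..........]
after append(c, 1) → a:[4], c:[0, 1, 2, 3, 5]  free=[FFFFFF.........]
after truncate(c, 3) → a:[4], c:[0, 1, 2]  free=[FFF.F..........]

bitmap = FFF.F..........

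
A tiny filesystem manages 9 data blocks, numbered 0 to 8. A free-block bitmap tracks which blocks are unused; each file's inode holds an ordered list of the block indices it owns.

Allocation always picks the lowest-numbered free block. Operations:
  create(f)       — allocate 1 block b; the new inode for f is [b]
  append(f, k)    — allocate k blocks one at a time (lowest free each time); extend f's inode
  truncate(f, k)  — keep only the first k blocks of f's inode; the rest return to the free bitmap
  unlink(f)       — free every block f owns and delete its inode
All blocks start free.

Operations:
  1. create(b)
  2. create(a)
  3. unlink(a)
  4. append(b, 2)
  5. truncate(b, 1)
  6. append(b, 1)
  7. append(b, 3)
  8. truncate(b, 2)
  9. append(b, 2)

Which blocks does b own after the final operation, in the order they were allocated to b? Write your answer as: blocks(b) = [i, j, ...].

blocks(b) = [0, 1, 2, 3]

create(b): bitmap=F........ | b=[0]
create(a): bitmap=FF....... | a=[1] b=[0]
unlink(a): bitmap=F........ | b=[0]
append(b, 2): bitmap=FFF...... | b=[0, 1, 2]
truncate(b, 1): bitmap=F........ | b=[0]
append(b, 1): bitmap=FF....... | b=[0, 1]
append(b, 3): bitmap=FFFFF.... | b=[0, 1, 2, 3, 4]
truncate(b, 2): bitmap=FF....... | b=[0, 1]
append(b, 2): bitmap=FFFF..... | b=[0, 1, 2, 3]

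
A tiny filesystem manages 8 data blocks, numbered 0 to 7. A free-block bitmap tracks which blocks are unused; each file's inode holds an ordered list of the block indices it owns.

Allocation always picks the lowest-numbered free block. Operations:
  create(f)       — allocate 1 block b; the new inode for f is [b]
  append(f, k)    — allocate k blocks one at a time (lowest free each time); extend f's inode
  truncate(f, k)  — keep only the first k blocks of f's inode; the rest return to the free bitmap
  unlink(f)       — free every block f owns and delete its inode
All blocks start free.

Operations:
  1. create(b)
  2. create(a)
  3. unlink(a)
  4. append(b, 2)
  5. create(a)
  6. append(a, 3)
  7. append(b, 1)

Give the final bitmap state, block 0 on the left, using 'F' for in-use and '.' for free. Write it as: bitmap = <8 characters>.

[1] create(b) — b=0 (map F.......)
[2] create(a) — a=1 b=0 (map FF......)
[3] unlink(a) — b=0 (map F.......)
[4] append(b, 2) — b=0,1,2 (map FFF.....)
[5] create(a) — a=3 b=0,1,2 (map FFFF....)
[6] append(a, 3) — a=3,4,5,6 b=0,1,2 (map FFFFFFF.)
[7] append(b, 1) — a=3,4,5,6 b=0,1,2,7 (map FFFFFFFF)

bitmap = FFFFFFFF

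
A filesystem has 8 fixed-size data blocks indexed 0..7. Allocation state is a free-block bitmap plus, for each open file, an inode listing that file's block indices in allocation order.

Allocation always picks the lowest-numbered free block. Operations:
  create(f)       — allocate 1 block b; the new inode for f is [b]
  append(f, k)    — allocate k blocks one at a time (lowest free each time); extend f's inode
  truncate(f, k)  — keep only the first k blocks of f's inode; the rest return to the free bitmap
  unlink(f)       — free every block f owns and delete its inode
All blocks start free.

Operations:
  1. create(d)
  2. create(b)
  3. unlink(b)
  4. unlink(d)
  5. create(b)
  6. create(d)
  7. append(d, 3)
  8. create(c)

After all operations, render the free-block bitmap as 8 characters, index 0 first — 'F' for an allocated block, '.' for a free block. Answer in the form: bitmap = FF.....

bitmap = FFFFFF..

after create(d) → d:[0]  free=[F.......]
after create(b) → b:[1], d:[0]  free=[FF......]
after unlink(b) → d:[0]  free=[F.......]
after unlink(d) →   free=[........]
after create(b) → b:[0]  free=[F.......]
after create(d) → b:[0], d:[1]  free=[FF......]
after append(d, 3) → b:[0], d:[1, 2, 3, 4]  free=[FFFFF...]
after create(c) → b:[0], c:[5], d:[1, 2, 3, 4]  free=[FFFFFF..]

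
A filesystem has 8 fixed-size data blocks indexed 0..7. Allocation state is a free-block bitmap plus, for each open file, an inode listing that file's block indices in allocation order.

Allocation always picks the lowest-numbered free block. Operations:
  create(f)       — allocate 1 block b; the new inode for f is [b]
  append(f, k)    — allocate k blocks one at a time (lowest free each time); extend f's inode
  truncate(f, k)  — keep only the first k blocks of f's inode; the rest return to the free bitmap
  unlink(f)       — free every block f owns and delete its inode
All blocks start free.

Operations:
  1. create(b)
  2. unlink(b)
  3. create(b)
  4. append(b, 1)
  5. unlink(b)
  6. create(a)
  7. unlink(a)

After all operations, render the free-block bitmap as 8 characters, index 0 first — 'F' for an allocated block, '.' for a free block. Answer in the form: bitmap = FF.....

bitmap = ........

[1] create(b) — b=0 (map F.......)
[2] unlink(b) —  (map ........)
[3] create(b) — b=0 (map F.......)
[4] append(b, 1) — b=0,1 (map FF......)
[5] unlink(b) —  (map ........)
[6] create(a) — a=0 (map F.......)
[7] unlink(a) —  (map ........)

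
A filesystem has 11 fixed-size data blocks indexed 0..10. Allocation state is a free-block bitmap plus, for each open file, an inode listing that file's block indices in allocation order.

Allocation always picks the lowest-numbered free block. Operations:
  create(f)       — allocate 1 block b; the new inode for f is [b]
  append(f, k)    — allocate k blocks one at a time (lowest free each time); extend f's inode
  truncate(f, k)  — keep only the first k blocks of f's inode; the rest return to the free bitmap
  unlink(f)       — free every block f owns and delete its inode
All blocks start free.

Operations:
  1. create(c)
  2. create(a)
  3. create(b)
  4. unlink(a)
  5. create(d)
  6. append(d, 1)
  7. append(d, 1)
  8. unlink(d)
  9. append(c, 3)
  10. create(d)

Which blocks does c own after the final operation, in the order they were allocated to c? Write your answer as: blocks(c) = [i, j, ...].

blocks(c) = [0, 1, 3, 4]

[1] create(c) — c=0 (map F..........)
[2] create(a) — a=1 c=0 (map FF.........)
[3] create(b) — a=1 b=2 c=0 (map FFF........)
[4] unlink(a) — b=2 c=0 (map F.F........)
[5] create(d) — b=2 c=0 d=1 (map FFF........)
[6] append(d, 1) — b=2 c=0 d=1,3 (map FFFF.......)
[7] append(d, 1) — b=2 c=0 d=1,3,4 (map FFFFF......)
[8] unlink(d) — b=2 c=0 (map F.F........)
[9] append(c, 3) — b=2 c=0,1,3,4 (map FFFFF......)
[10] create(d) — b=2 c=0,1,3,4 d=5 (map FFFFFF.....)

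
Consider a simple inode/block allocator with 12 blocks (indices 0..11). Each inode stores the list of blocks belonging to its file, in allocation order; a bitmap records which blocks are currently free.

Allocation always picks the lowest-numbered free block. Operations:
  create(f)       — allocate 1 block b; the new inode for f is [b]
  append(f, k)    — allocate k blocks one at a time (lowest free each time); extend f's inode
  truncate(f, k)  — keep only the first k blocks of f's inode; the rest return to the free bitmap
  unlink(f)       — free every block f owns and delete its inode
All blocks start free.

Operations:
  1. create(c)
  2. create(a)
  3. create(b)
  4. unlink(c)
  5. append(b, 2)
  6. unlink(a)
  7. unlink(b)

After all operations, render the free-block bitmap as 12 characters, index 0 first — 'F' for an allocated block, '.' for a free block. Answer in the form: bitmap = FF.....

after create(c) → c:[0]  free=[F...........]
after create(a) → a:[1], c:[0]  free=[FF..........]
after create(b) → a:[1], b:[2], c:[0]  free=[FFF.........]
after unlink(c) → a:[1], b:[2]  free=[.FF.........]
after append(b, 2) → a:[1], b:[2, 0, 3]  free=[FFFF........]
after unlink(a) → b:[2, 0, 3]  free=[F.FF........]
after unlink(b) →   free=[............]

bitmap = ............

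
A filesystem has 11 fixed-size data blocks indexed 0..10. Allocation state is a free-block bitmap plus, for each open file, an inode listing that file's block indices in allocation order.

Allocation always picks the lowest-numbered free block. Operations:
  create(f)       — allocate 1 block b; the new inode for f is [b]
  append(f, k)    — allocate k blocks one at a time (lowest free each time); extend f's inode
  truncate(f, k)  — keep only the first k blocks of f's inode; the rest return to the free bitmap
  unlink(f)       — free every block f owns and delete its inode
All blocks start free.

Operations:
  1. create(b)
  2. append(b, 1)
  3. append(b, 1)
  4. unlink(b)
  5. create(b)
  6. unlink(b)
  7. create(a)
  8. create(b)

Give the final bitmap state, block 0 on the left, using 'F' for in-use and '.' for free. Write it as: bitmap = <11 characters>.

after create(b) → b:[0]  free=[F..........]
after append(b, 1) → b:[0, 1]  free=[FF.........]
after append(b, 1) → b:[0, 1, 2]  free=[FFF........]
after unlink(b) →   free=[...........]
after create(b) → b:[0]  free=[F..........]
after unlink(b) →   free=[...........]
after create(a) → a:[0]  free=[F..........]
after create(b) → a:[0], b:[1]  free=[FF.........]

bitmap = FF.........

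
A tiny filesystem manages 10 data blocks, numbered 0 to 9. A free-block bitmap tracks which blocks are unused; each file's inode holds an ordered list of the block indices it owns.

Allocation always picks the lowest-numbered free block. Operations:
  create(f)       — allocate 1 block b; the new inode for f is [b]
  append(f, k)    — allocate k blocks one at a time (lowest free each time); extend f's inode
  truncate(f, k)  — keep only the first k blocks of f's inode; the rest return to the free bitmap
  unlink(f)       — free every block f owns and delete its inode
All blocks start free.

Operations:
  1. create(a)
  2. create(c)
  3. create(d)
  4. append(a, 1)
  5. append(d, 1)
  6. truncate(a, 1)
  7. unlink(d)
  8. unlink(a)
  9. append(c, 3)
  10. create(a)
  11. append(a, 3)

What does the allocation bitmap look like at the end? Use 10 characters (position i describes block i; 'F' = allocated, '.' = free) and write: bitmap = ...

after create(a) → a:[0]  free=[F.........]
after create(c) → a:[0], c:[1]  free=[FF........]
after create(d) → a:[0], c:[1], d:[2]  free=[FFF.......]
after append(a, 1) → a:[0, 3], c:[1], d:[2]  free=[FFFF......]
after append(d, 1) → a:[0, 3], c:[1], d:[2, 4]  free=[FFFFF.....]
after truncate(a, 1) → a:[0], c:[1], d:[2, 4]  free=[FFF.F.....]
after unlink(d) → a:[0], c:[1]  free=[FF........]
after unlink(a) → c:[1]  free=[.F........]
after append(c, 3) → c:[1, 0, 2, 3]  free=[FFFF......]
after create(a) → a:[4], c:[1, 0, 2, 3]  free=[FFFFF.....]
after append(a, 3) → a:[4, 5, 6, 7], c:[1, 0, 2, 3]  free=[FFFFFFFF..]

bitmap = FFFFFFFF..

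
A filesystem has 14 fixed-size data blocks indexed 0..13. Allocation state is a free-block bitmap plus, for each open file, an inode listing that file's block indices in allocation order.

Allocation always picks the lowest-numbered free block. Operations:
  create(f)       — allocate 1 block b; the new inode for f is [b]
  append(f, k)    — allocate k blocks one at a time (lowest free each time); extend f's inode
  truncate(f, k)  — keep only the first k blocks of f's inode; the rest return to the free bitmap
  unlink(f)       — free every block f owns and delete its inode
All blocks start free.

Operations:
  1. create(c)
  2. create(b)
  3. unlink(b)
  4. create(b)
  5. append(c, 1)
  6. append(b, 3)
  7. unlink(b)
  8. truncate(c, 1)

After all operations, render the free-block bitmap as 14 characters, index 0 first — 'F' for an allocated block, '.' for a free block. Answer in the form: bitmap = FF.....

create(c): bitmap=F............. | c=[0]
create(b): bitmap=FF............ | b=[1] c=[0]
unlink(b): bitmap=F............. | c=[0]
create(b): bitmap=FF............ | b=[1] c=[0]
append(c, 1): bitmap=FFF........... | b=[1] c=[0, 2]
append(b, 3): bitmap=FFFFFF........ | b=[1, 3, 4, 5] c=[0, 2]
unlink(b): bitmap=F.F........... | c=[0, 2]
truncate(c, 1): bitmap=F............. | c=[0]

bitmap = F.............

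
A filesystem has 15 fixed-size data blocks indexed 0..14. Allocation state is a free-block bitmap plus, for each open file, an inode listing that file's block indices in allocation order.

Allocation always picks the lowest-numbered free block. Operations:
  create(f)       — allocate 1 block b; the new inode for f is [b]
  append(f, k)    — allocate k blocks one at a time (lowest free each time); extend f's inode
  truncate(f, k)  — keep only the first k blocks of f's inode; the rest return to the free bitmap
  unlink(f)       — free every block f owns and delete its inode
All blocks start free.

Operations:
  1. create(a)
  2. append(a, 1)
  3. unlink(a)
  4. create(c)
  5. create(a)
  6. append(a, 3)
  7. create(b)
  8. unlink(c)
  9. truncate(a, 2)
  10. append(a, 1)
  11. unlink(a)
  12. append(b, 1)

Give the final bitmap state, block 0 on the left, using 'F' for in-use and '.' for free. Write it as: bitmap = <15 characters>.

create(a): bitmap=F.............. | a=[0]
append(a, 1): bitmap=FF............. | a=[0, 1]
unlink(a): bitmap=............... | 
create(c): bitmap=F.............. | c=[0]
create(a): bitmap=FF............. | a=[1] c=[0]
append(a, 3): bitmap=FFFFF.......... | a=[1, 2, 3, 4] c=[0]
create(b): bitmap=FFFFFF......... | a=[1, 2, 3, 4] b=[5] c=[0]
unlink(c): bitmap=.FFFFF......... | a=[1, 2, 3, 4] b=[5]
truncate(a, 2): bitmap=.FF..F......... | a=[1, 2] b=[5]
append(a, 1): bitmap=FFF..F......... | a=[1, 2, 0] b=[5]
unlink(a): bitmap=.....F......... | b=[5]
append(b, 1): bitmap=F....F......... | b=[5, 0]

bitmap = F....F.........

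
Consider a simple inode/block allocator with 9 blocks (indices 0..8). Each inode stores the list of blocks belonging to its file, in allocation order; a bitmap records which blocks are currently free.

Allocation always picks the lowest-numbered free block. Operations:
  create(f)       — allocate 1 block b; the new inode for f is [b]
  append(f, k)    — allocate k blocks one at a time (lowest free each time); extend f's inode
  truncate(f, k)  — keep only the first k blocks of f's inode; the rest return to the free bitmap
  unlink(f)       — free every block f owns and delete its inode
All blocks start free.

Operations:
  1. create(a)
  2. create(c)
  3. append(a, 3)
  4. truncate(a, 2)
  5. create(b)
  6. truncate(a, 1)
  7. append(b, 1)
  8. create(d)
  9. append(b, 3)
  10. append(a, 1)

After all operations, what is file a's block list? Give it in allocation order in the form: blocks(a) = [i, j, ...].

blocks(a) = [0, 8]

after create(a) → a:[0]  free=[F........]
after create(c) → a:[0], c:[1]  free=[FF.......]
after append(a, 3) → a:[0, 2, 3, 4], c:[1]  free=[FFFFF....]
after truncate(a, 2) → a:[0, 2], c:[1]  free=[FFF......]
after create(b) → a:[0, 2], b:[3], c:[1]  free=[FFFF.....]
after truncate(a, 1) → a:[0], b:[3], c:[1]  free=[FF.F.....]
after append(b, 1) → a:[0], b:[3, 2], c:[1]  free=[FFFF.....]
after create(d) → a:[0], b:[3, 2], c:[1], d:[4]  free=[FFFFF....]
after append(b, 3) → a:[0], b:[3, 2, 5, 6, 7], c:[1], d:[4]  free=[FFFFFFFF.]
after append(a, 1) → a:[0, 8], b:[3, 2, 5, 6, 7], c:[1], d:[4]  free=[FFFFFFFFF]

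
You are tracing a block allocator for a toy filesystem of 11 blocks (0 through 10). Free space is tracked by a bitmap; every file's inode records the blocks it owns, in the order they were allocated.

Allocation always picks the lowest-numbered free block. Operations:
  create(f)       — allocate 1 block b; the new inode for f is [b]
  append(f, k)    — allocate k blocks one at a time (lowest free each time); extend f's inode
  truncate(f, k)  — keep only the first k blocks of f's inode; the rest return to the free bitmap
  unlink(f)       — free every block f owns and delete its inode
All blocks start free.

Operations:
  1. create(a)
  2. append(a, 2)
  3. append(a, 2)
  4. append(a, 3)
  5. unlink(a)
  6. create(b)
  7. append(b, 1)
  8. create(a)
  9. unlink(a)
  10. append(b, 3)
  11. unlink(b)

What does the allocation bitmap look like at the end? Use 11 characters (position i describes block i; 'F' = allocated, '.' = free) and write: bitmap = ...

after create(a) → a:[0]  free=[F..........]
after append(a, 2) → a:[0, 1, 2]  free=[FFF........]
after append(a, 2) → a:[0, 1, 2, 3, 4]  free=[FFFFF......]
after append(a, 3) → a:[0, 1, 2, 3, 4, 5, 6, 7]  free=[FFFFFFFF...]
after unlink(a) →   free=[...........]
after create(b) → b:[0]  free=[F..........]
after append(b, 1) → b:[0, 1]  free=[FF.........]
after create(a) → a:[2], b:[0, 1]  free=[FFF........]
after unlink(a) → b:[0, 1]  free=[FF.........]
after append(b, 3) → b:[0, 1, 2, 3, 4]  free=[FFFFF......]
after unlink(b) →   free=[...........]

bitmap = ...........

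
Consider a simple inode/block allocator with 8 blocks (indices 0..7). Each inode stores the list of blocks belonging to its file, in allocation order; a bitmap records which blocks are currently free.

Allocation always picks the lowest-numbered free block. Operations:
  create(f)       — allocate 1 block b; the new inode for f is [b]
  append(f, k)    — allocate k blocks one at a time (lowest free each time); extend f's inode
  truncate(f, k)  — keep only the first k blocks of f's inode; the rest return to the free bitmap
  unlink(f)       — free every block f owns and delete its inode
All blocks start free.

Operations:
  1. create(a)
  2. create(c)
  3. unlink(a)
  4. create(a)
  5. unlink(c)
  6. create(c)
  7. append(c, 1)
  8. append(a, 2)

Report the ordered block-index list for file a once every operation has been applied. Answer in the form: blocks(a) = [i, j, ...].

after create(a) → a:[0]  free=[F.......]
after create(c) → a:[0], c:[1]  free=[FF......]
after unlink(a) → c:[1]  free=[.F......]
after create(a) → a:[0], c:[1]  free=[FF......]
after unlink(c) → a:[0]  free=[F.......]
after create(c) → a:[0], c:[1]  free=[FF......]
after append(c, 1) → a:[0], c:[1, 2]  free=[FFF.....]
after append(a, 2) → a:[0, 3, 4], c:[1, 2]  free=[FFFFF...]

blocks(a) = [0, 3, 4]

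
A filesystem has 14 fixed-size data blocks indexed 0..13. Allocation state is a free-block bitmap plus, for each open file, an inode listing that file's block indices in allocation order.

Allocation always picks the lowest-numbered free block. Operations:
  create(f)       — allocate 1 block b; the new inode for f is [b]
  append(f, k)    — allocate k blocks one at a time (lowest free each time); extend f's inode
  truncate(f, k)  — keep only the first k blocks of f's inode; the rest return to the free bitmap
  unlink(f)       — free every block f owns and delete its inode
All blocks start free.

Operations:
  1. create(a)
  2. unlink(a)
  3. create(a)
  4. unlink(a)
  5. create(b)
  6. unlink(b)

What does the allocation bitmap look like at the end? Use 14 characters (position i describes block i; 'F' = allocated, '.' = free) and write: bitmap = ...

after create(a) → a:[0]  free=[F.............]
after unlink(a) →   free=[..............]
after create(a) → a:[0]  free=[F.............]
after unlink(a) →   free=[..............]
after create(b) → b:[0]  free=[F.............]
after unlink(b) →   free=[..............]

bitmap = ..............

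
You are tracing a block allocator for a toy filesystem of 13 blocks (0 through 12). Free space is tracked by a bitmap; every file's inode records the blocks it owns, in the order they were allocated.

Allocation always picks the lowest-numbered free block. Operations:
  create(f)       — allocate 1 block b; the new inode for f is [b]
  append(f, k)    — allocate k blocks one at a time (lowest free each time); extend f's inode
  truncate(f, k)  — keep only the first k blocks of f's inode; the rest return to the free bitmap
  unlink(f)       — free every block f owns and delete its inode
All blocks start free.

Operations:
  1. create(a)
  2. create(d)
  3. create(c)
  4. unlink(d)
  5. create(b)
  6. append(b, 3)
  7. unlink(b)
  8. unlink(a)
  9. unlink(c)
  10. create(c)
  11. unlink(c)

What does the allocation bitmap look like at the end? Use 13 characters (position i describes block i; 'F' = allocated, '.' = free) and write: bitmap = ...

bitmap = .............

create(a): bitmap=F............ | a=[0]
create(d): bitmap=FF........... | a=[0] d=[1]
create(c): bitmap=FFF.......... | a=[0] c=[2] d=[1]
unlink(d): bitmap=F.F.......... | a=[0] c=[2]
create(b): bitmap=FFF.......... | a=[0] b=[1] c=[2]
append(b, 3): bitmap=FFFFFF....... | a=[0] b=[1, 3, 4, 5] c=[2]
unlink(b): bitmap=F.F.......... | a=[0] c=[2]
unlink(a): bitmap=..F.......... | c=[2]
unlink(c): bitmap=............. | 
create(c): bitmap=F............ | c=[0]
unlink(c): bitmap=............. | 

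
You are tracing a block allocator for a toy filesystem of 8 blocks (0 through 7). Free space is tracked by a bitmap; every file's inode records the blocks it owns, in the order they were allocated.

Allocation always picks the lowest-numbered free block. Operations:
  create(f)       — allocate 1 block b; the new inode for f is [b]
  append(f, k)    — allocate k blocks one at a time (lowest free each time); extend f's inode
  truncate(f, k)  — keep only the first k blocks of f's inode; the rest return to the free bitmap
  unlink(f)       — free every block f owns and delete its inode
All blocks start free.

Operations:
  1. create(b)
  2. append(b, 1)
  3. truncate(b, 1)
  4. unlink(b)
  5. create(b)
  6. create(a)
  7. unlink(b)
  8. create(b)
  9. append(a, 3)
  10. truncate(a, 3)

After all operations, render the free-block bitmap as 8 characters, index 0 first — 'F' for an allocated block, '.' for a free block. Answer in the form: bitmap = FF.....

create(b): bitmap=F....... | b=[0]
append(b, 1): bitmap=FF...... | b=[0, 1]
truncate(b, 1): bitmap=F....... | b=[0]
unlink(b): bitmap=........ | 
create(b): bitmap=F....... | b=[0]
create(a): bitmap=FF...... | a=[1] b=[0]
unlink(b): bitmap=.F...... | a=[1]
create(b): bitmap=FF...... | a=[1] b=[0]
append(a, 3): bitmap=FFFFF... | a=[1, 2, 3, 4] b=[0]
truncate(a, 3): bitmap=FFFF.... | a=[1, 2, 3] b=[0]

bitmap = FFFF....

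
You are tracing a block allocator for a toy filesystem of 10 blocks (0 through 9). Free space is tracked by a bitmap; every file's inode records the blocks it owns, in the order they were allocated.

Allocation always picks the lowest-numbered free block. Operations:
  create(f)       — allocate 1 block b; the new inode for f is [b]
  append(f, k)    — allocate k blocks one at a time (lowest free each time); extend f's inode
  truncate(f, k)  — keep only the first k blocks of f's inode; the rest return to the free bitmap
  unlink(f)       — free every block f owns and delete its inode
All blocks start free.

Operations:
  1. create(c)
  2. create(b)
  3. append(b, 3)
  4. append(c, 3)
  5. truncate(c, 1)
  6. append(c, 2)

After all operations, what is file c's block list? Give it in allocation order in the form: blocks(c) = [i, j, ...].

blocks(c) = [0, 5, 6]

[1] create(c) — c=0 (map F.........)
[2] create(b) — b=1 c=0 (map FF........)
[3] append(b, 3) — b=1,2,3,4 c=0 (map FFFFF.....)
[4] append(c, 3) — b=1,2,3,4 c=0,5,6,7 (map FFFFFFFF..)
[5] truncate(c, 1) — b=1,2,3,4 c=0 (map FFFFF.....)
[6] append(c, 2) — b=1,2,3,4 c=0,5,6 (map FFFFFFF...)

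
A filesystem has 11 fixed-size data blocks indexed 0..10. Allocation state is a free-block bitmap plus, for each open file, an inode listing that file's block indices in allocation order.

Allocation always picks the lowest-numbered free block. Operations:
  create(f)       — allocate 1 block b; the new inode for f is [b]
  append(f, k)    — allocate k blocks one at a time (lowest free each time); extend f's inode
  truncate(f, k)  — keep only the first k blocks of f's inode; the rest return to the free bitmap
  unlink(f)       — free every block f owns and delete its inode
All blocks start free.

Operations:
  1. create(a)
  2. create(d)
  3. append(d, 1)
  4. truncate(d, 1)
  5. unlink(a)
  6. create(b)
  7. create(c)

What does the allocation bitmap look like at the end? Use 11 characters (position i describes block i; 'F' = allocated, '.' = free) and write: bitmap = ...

bitmap = FFF........

  1. create(a)  ⇒  F..........  {a→[0]}
  2. create(d)  ⇒  FF.........  {a→[0]; d→[1]}
  3. append(d, 1)  ⇒  FFF........  {a→[0]; d→[1, 2]}
  4. truncate(d, 1)  ⇒  FF.........  {a→[0]; d→[1]}
  5. unlink(a)  ⇒  .F.........  {d→[1]}
  6. create(b)  ⇒  FF.........  {b→[0]; d→[1]}
  7. create(c)  ⇒  FFF........  {b→[0]; c→[2]; d→[1]}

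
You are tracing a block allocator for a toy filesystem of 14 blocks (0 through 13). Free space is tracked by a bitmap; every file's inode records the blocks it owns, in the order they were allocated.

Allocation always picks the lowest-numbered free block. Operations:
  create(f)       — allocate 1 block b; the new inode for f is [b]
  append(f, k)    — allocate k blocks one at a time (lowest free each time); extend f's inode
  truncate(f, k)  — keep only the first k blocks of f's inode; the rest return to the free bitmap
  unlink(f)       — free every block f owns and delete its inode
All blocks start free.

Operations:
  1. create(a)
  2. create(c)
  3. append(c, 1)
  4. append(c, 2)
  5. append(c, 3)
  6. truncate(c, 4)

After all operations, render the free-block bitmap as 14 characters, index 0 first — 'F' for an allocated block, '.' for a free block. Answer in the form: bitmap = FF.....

bitmap = FFFFF.........

[1] create(a) — a=0 (map F.............)
[2] create(c) — a=0 c=1 (map FF............)
[3] append(c, 1) — a=0 c=1,2 (map FFF...........)
[4] append(c, 2) — a=0 c=1,2,3,4 (map FFFFF.........)
[5] append(c, 3) — a=0 c=1,2,3,4,5,6,7 (map FFFFFFFF......)
[6] truncate(c, 4) — a=0 c=1,2,3,4 (map FFFFF.........)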